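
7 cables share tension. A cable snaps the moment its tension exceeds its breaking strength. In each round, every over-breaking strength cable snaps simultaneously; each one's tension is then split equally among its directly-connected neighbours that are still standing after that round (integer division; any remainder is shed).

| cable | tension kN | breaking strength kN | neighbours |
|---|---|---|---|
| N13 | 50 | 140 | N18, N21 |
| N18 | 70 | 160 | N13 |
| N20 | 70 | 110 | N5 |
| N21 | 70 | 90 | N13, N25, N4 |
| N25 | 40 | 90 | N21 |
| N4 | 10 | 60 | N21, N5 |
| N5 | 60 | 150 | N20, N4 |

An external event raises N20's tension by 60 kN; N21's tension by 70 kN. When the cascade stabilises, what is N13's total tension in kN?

Round 1 — N20 at 130 > 110; N21 at 140 > 90. N20, N21 snap.
  N20 sheds 130 kN to N5: 130 each.
    N5: 60+130 = 190 > 150
  N21 sheds 140 kN to N13, N25, N4: 46 each (2 lost).
    N13: 50+46 = 96 ≤ 140
    N25: 40+46 = 86 ≤ 90
    N4: 10+46 = 56 ≤ 60
Round 2 — N5 snaps.
  N5 sheds 190 kN to N4: 190 each.
    N4: 56+190 = 246 > 60
Round 3 — N4 snaps.
  N4 sheds 246 kN: no online neighbours, lost.
No further breaks.

96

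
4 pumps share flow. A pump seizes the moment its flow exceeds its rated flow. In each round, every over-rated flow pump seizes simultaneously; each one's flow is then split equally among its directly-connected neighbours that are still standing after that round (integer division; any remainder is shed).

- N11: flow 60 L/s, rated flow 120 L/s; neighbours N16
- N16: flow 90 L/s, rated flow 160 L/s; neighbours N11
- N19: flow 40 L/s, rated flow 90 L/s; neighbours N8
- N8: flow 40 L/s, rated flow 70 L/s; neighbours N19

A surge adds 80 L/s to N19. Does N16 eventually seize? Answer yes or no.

Round 1 — N19 at 120 > 90. N19 seizes.
  N19 sheds 120 L/s to N8: 120 each.
    N8: 40+120 = 160 > 70
Round 2 — N8 seizes.
  N8 sheds 160 L/s: no online neighbours, lost.
No further seizures.

no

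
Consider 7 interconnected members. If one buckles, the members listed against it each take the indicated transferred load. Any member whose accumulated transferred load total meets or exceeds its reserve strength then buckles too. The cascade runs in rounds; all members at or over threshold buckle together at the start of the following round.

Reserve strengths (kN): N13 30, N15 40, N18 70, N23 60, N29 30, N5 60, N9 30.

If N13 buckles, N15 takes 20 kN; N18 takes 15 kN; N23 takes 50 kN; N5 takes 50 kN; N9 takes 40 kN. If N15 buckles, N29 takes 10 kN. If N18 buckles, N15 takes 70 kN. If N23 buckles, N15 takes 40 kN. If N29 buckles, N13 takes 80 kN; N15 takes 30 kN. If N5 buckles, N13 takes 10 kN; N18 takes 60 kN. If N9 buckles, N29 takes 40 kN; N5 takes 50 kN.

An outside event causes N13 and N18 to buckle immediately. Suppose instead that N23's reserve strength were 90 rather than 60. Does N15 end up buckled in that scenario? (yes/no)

With N23's reserve strength at 90:
Round 1 — N13, N18 buckle (initial).
  N15: +20+70 → 90 ≥ 40
  N23: +50 → 50 < 90
  N5: +50 → 50 < 60
  N9: +40 → 40 ≥ 30
Round 2 — N15, N9 buckle.
  N29: +10+40 → 50 ≥ 30
  N5: +50 → 100 ≥ 60
Round 3 — N29, N5 buckle.
No further bucklings.

yes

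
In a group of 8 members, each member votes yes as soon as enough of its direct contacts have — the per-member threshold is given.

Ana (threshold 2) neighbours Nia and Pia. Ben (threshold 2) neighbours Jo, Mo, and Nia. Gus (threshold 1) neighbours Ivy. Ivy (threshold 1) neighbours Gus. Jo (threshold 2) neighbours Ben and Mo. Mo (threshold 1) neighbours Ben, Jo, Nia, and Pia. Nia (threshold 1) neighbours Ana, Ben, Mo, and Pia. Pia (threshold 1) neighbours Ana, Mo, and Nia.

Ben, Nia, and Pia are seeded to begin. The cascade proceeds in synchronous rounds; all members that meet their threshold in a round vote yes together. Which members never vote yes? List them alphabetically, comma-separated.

Gus, Ivy

Round 1 — Ben, Nia, Pia vote yes (initial).
Round 2 — checking thresholds:
  Ana: 2 of 2 neighbours ≥ 2, votes yes.
  Jo: 1 of 2 neighbours < 2, holds.
  Mo: 3 of 4 neighbours ≥ 1, votes yes.
Round 3 — checking thresholds:
  Jo: 2 of 2 neighbours ≥ 2, votes yes.
Round 4 — no new yes votes; cascade stops.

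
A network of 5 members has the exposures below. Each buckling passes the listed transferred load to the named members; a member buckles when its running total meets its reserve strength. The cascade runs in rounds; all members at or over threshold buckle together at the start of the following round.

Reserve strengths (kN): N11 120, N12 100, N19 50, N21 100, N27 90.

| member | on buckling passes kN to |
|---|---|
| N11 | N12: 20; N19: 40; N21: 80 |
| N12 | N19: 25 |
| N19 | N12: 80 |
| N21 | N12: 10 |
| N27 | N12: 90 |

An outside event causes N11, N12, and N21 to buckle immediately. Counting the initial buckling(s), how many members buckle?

Round 1 — N11, N12, N21 buckle (initial).
  N19: +40+25 → 65 ≥ 50
Round 2 — N19 buckles.
No further bucklings.

4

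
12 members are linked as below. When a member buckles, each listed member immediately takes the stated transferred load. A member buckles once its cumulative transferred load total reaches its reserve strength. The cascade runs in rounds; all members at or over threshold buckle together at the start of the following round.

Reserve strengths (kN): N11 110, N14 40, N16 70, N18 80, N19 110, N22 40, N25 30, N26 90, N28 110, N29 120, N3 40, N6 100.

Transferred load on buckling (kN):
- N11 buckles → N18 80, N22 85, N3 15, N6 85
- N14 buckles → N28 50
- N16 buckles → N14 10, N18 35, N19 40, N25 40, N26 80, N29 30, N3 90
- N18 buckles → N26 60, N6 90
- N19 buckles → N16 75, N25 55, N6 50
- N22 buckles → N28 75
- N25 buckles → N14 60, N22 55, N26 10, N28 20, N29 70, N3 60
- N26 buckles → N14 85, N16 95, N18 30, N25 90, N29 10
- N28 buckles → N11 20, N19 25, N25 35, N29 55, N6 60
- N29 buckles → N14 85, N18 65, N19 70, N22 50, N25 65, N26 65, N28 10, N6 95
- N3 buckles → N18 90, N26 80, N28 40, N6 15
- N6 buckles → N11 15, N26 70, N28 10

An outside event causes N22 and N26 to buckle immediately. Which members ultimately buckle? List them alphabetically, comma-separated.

N14, N16, N18, N19, N22, N25, N26, N28, N29, N3, N6

Round 1 — N22, N26 buckle (initial).
  N14: +85 → 85 ≥ 40
  N16: +95 → 95 ≥ 70
  N18: +30 → 30 < 80
  N25: +90 → 90 ≥ 30
  N28: +75 → 75 < 110
  N29: +10 → 10 < 120
Round 2 — N14, N16, N25 buckle.
  N18: +35 → 65 < 80
  N19: +40 → 40 < 110
  N28: +50+20 → 145 ≥ 110
  N29: +30+70 → 110 < 120
  N3: +90+60 → 150 ≥ 40
Round 3 — N28, N3 buckle.
  N11: +20 → 20 < 110
  N18: +90 → 155 ≥ 80
  N19: +25 → 65 < 110
  N29: +55 → 165 ≥ 120
  N6: +60+15 → 75 < 100
Round 4 — N18, N29 buckle.
  N19: +70 → 135 ≥ 110
  N6: +90+95 → 260 ≥ 100
Round 5 — N19, N6 buckle.
  N11: +15 → 35 < 110
No further bucklings.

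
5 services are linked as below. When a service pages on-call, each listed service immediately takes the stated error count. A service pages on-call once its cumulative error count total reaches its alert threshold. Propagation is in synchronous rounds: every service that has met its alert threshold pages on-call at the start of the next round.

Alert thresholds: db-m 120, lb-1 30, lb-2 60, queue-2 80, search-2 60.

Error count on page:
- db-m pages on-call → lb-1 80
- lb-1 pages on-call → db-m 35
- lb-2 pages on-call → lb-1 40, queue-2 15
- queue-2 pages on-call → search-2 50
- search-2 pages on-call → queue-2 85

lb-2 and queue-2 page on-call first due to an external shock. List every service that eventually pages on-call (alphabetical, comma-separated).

Round 1 — lb-2, queue-2 page on-call (initial).
  lb-1: +40 → 40 ≥ 30
  search-2: +50 → 50 < 60
Round 2 — lb-1 pages on-call.
  db-m: +35 → 35 < 120
No further pages.

lb-1, lb-2, queue-2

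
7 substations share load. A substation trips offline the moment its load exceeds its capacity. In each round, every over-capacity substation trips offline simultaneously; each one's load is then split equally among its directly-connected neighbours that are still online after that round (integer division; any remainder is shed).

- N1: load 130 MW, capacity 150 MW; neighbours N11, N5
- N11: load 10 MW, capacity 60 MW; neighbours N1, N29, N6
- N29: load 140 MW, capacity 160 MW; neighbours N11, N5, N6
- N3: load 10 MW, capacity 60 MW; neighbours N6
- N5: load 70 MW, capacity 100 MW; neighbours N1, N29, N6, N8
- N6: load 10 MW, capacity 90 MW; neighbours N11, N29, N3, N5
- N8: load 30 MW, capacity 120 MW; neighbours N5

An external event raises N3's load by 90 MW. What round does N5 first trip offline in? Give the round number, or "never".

3

Round 1 — N3 at 100 > 60. N3 trips offline.
  N3 sheds 100 MW to N6: 100 each.
    N6: 10+100 = 110 > 90
Round 2 — N6 trips offline.
  N6 sheds 110 MW to N11, N29, N5: 36 each (2 lost).
    N11: 10+36 = 46 ≤ 60
    N29: 140+36 = 176 > 160
    N5: 70+36 = 106 > 100
Round 3 — N29, N5 trip offline.
  N29 sheds 176 MW to N11: 176 each.
    N11: 46+176 = 222 > 60
  N5 sheds 106 MW to N1, N8: 53 each.
    N1: 130+53 = 183 > 150
    N8: 30+53 = 83 ≤ 120
Round 4 — N1, N11 trip offline.
  N1 sheds 183 MW: no online neighbours, lost.
  N11 sheds 222 MW: no online neighbours, lost.
No further trips.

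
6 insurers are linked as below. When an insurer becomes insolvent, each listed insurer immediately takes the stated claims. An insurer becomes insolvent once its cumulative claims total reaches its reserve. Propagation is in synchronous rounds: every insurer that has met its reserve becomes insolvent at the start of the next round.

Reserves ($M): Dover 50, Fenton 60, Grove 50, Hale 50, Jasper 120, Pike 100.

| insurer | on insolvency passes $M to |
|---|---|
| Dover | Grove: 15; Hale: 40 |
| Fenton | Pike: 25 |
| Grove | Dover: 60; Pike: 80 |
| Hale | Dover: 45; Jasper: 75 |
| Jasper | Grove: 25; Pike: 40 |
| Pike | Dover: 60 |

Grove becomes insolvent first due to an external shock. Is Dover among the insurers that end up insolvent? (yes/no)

yes

Round 1 — Grove becomes insolvent (initial).
  Dover: +60 → 60 ≥ 50
  Pike: +80 → 80 < 100
Round 2 — Dover becomes insolvent.
  Hale: +40 → 40 < 50
No further insolvencies.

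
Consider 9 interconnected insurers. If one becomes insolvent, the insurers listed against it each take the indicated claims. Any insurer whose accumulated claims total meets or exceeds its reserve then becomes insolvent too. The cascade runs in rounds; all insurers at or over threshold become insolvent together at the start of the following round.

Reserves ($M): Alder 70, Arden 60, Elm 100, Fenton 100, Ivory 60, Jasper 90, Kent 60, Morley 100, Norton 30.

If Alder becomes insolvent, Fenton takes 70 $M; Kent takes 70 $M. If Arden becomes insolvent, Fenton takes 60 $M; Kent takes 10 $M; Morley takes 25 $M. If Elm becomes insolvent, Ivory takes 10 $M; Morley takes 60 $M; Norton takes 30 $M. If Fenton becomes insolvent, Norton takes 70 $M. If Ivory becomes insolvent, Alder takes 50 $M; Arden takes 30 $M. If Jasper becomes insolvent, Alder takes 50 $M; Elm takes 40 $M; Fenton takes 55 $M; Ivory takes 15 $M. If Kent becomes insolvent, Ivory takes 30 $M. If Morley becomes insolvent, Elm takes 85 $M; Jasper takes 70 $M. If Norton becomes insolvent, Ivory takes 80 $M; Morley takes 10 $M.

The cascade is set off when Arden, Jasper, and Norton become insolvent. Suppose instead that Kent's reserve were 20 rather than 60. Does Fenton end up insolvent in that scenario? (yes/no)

With Kent's reserve at 20:
Round 1 — Arden, Jasper, Norton become insolvent (initial).
  Alder: +50 → 50 < 70
  Elm: +40 → 40 < 100
  Fenton: +60+55 → 115 ≥ 100
  Ivory: +15+80 → 95 ≥ 60
  Kent: +10 → 10 < 20
  Morley: +25+10 → 35 < 100
Round 2 — Fenton, Ivory become insolvent.
  Alder: +50 → 100 ≥ 70
Round 3 — Alder becomes insolvent.
  Kent: +70 → 80 ≥ 20
Round 4 — Kent becomes insolvent.
No further insolvencies.

yes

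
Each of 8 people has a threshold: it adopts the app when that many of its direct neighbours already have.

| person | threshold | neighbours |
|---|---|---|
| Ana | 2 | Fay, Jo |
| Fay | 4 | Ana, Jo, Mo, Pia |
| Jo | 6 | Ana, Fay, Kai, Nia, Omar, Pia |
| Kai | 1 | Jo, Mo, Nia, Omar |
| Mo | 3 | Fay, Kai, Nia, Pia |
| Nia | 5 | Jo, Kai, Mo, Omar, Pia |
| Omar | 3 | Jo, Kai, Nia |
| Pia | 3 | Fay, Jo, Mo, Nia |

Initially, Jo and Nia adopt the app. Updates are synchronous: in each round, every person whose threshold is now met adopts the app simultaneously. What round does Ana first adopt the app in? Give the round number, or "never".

never

Round 1 — Jo, Nia adopt the app (initial).
Round 2 — checking thresholds:
  Ana: 1 of 2 neighbours < 2, below threshold.
  Fay: 1 of 4 neighbours < 4, below threshold.
  Kai: 2 of 4 neighbours ≥ 1, adopts the app.
  Mo: 1 of 4 neighbours < 3, below threshold.
  Omar: 2 of 3 neighbours < 3, below threshold.
  Pia: 2 of 4 neighbours < 3, below threshold.
Round 3 — checking thresholds:
  Ana: 1 of 2 neighbours < 2, below threshold.
  Fay: 1 of 4 neighbours < 4, below threshold.
  Mo: 2 of 4 neighbours < 3, below threshold.
  Omar: 3 of 3 neighbours ≥ 3, adopts the app.
  Pia: 2 of 4 neighbours < 3, below threshold.
Round 4 — no new adoptions; cascade stops.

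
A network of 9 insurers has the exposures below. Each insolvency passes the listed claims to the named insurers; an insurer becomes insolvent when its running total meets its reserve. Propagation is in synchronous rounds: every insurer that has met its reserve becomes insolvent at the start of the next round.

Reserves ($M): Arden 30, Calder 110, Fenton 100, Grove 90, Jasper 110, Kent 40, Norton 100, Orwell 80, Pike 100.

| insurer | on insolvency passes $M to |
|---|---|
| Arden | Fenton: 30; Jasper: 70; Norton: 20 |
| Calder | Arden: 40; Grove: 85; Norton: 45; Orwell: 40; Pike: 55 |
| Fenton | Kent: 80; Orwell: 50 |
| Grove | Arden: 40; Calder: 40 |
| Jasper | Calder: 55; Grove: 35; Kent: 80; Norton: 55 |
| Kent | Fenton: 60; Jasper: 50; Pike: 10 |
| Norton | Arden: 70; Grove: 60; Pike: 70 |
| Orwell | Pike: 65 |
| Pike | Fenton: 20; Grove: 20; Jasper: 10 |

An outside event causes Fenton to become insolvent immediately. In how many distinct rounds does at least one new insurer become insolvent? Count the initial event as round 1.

2

Round 1 — Fenton becomes insolvent (initial).
  Kent: +80 → 80 ≥ 40
  Orwell: +50 → 50 < 80
Round 2 — Kent becomes insolvent.
  Jasper: +50 → 50 < 110
  Pike: +10 → 10 < 100
No further insolvencies.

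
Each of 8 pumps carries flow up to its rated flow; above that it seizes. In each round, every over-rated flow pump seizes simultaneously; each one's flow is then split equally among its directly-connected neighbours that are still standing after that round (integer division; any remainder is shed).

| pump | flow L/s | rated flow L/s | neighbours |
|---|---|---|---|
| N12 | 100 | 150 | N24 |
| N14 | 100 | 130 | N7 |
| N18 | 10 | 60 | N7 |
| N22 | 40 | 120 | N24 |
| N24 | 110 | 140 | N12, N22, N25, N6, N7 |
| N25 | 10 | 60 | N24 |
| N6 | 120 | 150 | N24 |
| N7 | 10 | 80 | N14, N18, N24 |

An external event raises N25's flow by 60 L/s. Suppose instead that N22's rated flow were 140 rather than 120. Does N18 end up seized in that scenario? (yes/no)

With N22's rated flow at 140:
Round 1 — N25 at 70 > 60. N25 seizes.
  N25 sheds 70 L/s to N24: 70 each.
    N24: 110+70 = 180 > 140
Round 2 — N24 seizes.
  N24 sheds 180 L/s to N12, N22, N6, N7: 45 each.
    N12: 100+45 = 145 ≤ 150
    N22: 40+45 = 85 ≤ 140
    N6: 120+45 = 165 > 150
    N7: 10+45 = 55 ≤ 80
Round 3 — N6 seizes.
  N6 sheds 165 L/s: no online neighbours, lost.
No further seizures.

no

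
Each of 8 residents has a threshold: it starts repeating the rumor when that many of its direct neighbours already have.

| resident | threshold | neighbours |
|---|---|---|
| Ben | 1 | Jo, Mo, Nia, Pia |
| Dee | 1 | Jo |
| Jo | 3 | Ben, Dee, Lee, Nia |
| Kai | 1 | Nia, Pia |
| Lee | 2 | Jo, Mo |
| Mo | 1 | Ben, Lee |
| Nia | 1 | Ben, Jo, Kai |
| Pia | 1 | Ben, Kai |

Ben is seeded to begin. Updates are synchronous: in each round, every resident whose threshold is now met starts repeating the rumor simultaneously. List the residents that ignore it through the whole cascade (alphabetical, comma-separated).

Round 1 — Ben starts repeating the rumor (initial).
Round 2 — checking thresholds:
  Jo: 1 of 4 neighbours < 3, below threshold.
  Mo: 1 of 2 neighbours ≥ 1, starts repeating the rumor.
  Nia: 1 of 3 neighbours ≥ 1, starts repeating the rumor.
  Pia: 1 of 2 neighbours ≥ 1, starts repeating the rumor.
Round 3 — checking thresholds:
  Jo: 2 of 4 neighbours < 3, below threshold.
  Kai: 2 of 2 neighbours ≥ 1, starts repeating the rumor.
  Lee: 1 of 2 neighbours < 2, below threshold.
Round 4 — no new spreads; cascade stops.

Dee, Jo, Lee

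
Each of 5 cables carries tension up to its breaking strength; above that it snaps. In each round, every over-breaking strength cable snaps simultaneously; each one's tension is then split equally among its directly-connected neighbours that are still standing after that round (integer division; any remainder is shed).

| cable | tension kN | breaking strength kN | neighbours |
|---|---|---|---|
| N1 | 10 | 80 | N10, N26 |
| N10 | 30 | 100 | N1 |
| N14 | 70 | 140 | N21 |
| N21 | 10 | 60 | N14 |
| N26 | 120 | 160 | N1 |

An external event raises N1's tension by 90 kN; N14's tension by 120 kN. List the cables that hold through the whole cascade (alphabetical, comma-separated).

Round 1 — N1 at 100 > 80; N14 at 190 > 140. N1, N14 snap.
  N1 sheds 100 kN to N10, N26: 50 each.
    N10: 30+50 = 80 ≤ 100
    N26: 120+50 = 170 > 160
  N14 sheds 190 kN to N21: 190 each.
    N21: 10+190 = 200 > 60
Round 2 — N21, N26 snap.
  N21 sheds 200 kN: no online neighbours, lost.
  N26 sheds 170 kN: no online neighbours, lost.
No further breaks.

N10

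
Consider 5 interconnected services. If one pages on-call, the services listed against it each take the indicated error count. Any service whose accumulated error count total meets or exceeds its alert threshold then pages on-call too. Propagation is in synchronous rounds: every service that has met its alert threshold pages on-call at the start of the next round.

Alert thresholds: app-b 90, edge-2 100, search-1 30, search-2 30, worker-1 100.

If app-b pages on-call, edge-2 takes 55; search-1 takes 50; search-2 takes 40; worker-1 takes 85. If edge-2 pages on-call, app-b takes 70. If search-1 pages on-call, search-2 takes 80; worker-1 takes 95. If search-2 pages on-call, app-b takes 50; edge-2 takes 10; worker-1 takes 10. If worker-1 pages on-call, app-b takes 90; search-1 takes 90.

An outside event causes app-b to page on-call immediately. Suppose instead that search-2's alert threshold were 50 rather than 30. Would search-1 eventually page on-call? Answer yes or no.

With search-2's alert threshold at 50:
Round 1 — app-b pages on-call (initial).
  edge-2: +55 → 55 < 100
  search-1: +50 → 50 ≥ 30
  search-2: +40 → 40 < 50
  worker-1: +85 → 85 < 100
Round 2 — search-1 pages on-call.
  search-2: +80 → 120 ≥ 50
  worker-1: +95 → 180 ≥ 100
Round 3 — search-2, worker-1 page on-call.
  edge-2: +10 → 65 < 100
No further pages.

yes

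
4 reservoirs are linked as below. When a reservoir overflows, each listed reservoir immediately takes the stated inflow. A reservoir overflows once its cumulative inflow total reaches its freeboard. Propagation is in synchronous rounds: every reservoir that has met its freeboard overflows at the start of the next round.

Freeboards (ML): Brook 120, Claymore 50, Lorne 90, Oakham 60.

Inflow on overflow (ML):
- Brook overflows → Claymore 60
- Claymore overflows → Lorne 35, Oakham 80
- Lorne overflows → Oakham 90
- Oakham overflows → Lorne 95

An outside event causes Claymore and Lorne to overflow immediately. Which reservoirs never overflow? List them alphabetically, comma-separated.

Round 1 — Claymore, Lorne overflow (initial).
  Oakham: +80+90 → 170 ≥ 60
Round 2 — Oakham overflows.
No further overflows.

Brook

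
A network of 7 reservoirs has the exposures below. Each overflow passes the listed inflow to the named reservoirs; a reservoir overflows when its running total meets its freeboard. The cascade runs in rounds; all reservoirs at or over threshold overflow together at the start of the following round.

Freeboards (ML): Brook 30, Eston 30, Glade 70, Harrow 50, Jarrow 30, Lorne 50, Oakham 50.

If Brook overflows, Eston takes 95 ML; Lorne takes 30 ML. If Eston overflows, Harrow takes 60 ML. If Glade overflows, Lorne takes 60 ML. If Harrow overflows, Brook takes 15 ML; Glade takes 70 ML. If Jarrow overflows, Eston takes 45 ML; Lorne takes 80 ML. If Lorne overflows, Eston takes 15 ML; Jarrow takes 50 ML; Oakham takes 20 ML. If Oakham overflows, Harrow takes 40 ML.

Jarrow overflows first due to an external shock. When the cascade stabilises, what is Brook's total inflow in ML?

Round 1 — Jarrow overflows (initial).
  Eston: +45 → 45 ≥ 30
  Lorne: +80 → 80 ≥ 50
Round 2 — Eston, Lorne overflow.
  Harrow: +60 → 60 ≥ 50
  Oakham: +20 → 20 < 50
Round 3 — Harrow overflows.
  Brook: +15 → 15 < 30
  Glade: +70 → 70 ≥ 70
Round 4 — Glade overflows.
No further overflows.

15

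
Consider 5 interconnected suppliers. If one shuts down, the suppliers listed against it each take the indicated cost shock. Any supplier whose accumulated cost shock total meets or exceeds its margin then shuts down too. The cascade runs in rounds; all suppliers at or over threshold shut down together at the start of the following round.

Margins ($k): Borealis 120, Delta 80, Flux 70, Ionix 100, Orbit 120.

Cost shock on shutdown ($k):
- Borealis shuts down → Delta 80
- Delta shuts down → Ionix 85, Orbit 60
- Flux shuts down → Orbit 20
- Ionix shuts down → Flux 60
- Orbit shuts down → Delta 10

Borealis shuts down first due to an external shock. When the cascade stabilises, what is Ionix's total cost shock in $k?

Round 1 — Borealis shuts down (initial).
  Delta: +80 → 80 ≥ 80
Round 2 — Delta shuts down.
  Ionix: +85 → 85 < 100
  Orbit: +60 → 60 < 120
No further shutdowns.

85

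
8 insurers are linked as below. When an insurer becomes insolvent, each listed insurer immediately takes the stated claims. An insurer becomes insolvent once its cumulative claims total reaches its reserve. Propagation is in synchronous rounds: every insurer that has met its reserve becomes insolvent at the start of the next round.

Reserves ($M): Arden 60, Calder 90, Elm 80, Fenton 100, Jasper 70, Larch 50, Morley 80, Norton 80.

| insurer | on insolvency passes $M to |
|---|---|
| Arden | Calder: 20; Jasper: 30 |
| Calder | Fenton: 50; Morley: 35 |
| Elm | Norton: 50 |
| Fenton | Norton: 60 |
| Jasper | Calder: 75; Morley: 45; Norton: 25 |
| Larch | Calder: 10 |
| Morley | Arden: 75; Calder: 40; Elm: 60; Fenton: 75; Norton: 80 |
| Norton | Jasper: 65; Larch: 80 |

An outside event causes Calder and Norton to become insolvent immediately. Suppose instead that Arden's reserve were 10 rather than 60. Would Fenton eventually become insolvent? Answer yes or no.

no

With Arden's reserve at 10:
Round 1 — Calder, Norton become insolvent (initial).
  Fenton: +50 → 50 < 100
  Jasper: +65 → 65 < 70
  Larch: +80 → 80 ≥ 50
  Morley: +35 → 35 < 80
Round 2 — Larch becomes insolvent.
No further insolvencies.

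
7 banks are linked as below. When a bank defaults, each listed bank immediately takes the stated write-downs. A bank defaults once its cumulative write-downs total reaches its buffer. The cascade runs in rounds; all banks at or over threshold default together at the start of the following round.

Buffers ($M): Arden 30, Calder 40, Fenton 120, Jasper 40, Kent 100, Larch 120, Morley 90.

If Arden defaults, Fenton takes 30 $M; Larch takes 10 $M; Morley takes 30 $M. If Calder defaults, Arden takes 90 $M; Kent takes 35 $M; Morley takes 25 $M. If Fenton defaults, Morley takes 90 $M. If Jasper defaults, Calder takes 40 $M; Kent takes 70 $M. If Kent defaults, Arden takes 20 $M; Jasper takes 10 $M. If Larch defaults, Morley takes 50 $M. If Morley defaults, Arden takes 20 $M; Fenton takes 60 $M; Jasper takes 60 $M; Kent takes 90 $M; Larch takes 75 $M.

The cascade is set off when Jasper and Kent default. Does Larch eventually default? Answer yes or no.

Round 1 — Jasper, Kent default (initial).
  Arden: +20 → 20 < 30
  Calder: +40 → 40 ≥ 40
Round 2 — Calder defaults.
  Arden: +90 → 110 ≥ 30
  Morley: +25 → 25 < 90
Round 3 — Arden defaults.
  Fenton: +30 → 30 < 120
  Larch: +10 → 10 < 120
  Morley: +30 → 55 < 90
No further defaults.

no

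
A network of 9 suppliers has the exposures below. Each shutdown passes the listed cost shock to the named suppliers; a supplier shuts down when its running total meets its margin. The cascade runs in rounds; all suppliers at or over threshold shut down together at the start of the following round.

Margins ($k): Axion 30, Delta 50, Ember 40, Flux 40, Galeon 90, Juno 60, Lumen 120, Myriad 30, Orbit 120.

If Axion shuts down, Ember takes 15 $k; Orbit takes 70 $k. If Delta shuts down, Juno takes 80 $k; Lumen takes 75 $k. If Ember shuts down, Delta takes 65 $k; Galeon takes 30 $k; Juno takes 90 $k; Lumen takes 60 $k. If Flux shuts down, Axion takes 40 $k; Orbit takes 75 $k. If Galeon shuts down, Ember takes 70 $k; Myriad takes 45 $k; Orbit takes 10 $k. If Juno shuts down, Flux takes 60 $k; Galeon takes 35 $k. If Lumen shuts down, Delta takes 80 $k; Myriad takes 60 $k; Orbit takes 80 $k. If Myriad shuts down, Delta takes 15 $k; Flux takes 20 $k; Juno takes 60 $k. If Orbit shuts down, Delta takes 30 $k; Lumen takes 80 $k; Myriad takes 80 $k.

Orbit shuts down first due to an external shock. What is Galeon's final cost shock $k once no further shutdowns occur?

35

Round 1 — Orbit shuts down (initial).
  Delta: +30 → 30 < 50
  Lumen: +80 → 80 < 120
  Myriad: +80 → 80 ≥ 30
Round 2 — Myriad shuts down.
  Delta: +15 → 45 < 50
  Flux: +20 → 20 < 40
  Juno: +60 → 60 ≥ 60
Round 3 — Juno shuts down.
  Flux: +60 → 80 ≥ 40
  Galeon: +35 → 35 < 90
Round 4 — Flux shuts down.
  Axion: +40 → 40 ≥ 30
Round 5 — Axion shuts down.
  Ember: +15 → 15 < 40
No further shutdowns.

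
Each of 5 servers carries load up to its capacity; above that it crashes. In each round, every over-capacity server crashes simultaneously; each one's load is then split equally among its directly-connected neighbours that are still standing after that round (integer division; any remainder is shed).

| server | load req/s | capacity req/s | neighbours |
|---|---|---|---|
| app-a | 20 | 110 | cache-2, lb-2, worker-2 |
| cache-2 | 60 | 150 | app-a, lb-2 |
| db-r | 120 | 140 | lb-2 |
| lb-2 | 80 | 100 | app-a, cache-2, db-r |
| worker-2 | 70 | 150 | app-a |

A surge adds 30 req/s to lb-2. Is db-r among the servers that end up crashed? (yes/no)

yes

Round 1 — lb-2 at 110 > 100. lb-2 crashes.
  lb-2 sheds 110 req/s to app-a, cache-2, db-r: 36 each (2 lost).
    app-a: 20+36 = 56 ≤ 110
    cache-2: 60+36 = 96 ≤ 150
    db-r: 120+36 = 156 > 140
Round 2 — db-r crashes.
  db-r sheds 156 req/s: no online neighbours, lost.
No further crashes.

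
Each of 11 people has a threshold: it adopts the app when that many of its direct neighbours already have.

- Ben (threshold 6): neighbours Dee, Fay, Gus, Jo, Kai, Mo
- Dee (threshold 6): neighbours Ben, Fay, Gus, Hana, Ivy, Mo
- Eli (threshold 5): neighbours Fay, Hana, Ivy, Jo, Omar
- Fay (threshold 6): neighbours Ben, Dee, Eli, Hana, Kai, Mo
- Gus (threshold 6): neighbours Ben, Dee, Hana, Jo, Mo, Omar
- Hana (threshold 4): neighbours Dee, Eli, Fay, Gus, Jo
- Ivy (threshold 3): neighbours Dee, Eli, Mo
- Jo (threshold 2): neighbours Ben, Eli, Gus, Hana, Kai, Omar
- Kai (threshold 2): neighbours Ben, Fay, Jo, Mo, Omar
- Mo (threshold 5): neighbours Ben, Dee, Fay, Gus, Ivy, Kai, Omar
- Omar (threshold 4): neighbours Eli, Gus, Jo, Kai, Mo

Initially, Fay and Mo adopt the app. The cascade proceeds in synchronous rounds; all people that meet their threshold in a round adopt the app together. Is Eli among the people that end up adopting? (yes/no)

Round 1 — Fay, Mo adopt the app (initial).
Round 2 — checking thresholds:
  Ben: 2 of 6 neighbours < 6, below threshold.
  Dee: 2 of 6 neighbours < 6, below threshold.
  Eli: 1 of 5 neighbours < 5, below threshold.
  Gus: 1 of 6 neighbours < 6, below threshold.
  Hana: 1 of 5 neighbours < 4, below threshold.
  Ivy: 1 of 3 neighbours < 3, below threshold.
  Kai: 2 of 5 neighbours ≥ 2, adopts the app.
  Omar: 1 of 5 neighbours < 4, below threshold.
Round 3 — no new adoptions; cascade stops.

no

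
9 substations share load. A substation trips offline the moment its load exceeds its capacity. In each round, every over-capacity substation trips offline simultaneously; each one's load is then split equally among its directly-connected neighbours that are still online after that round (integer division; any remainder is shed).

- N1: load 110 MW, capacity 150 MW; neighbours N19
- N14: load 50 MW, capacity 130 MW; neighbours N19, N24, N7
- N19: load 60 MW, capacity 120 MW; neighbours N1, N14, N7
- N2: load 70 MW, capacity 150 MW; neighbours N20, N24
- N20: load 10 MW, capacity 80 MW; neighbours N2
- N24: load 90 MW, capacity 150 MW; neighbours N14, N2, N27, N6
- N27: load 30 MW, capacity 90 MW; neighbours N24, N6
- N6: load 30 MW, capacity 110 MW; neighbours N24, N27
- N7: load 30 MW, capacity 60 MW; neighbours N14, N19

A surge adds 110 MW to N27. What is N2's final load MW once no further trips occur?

Round 1 — N27 at 140 > 90. N27 trips offline.
  N27 sheds 140 MW to N24, N6: 70 each.
    N24: 90+70 = 160 > 150
    N6: 30+70 = 100 ≤ 110
Round 2 — N24 trips offline.
  N24 sheds 160 MW to N14, N2, N6: 53 each (1 lost).
    N14: 50+53 = 103 ≤ 130
    N2: 70+53 = 123 ≤ 150
    N6: 100+53 = 153 > 110
Round 3 — N6 trips offline.
  N6 sheds 153 MW: no online neighbours, lost.
No further trips.

123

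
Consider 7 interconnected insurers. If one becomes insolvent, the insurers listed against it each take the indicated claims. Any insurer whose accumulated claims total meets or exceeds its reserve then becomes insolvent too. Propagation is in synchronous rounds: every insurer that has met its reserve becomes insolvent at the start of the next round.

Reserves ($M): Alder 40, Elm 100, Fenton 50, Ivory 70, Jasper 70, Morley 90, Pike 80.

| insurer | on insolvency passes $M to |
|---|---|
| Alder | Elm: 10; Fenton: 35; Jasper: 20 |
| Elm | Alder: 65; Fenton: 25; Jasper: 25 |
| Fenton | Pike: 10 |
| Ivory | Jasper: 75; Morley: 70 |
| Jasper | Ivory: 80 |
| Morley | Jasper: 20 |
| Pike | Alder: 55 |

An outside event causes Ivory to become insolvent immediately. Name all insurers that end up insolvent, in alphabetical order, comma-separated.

Ivory, Jasper

Round 1 — Ivory becomes insolvent (initial).
  Jasper: +75 → 75 ≥ 70
  Morley: +70 → 70 < 90
Round 2 — Jasper becomes insolvent.
No further insolvencies.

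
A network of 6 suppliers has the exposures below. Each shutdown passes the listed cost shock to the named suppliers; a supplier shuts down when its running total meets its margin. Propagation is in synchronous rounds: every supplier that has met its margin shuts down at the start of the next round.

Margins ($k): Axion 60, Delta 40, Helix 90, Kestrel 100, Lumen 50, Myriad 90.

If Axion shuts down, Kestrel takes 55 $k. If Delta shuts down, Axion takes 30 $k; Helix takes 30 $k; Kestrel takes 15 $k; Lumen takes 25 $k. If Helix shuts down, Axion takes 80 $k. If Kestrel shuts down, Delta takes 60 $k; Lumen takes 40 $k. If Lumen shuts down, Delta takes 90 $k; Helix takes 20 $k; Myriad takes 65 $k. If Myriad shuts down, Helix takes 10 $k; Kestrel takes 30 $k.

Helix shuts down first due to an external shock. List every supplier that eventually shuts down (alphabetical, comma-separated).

Axion, Helix

Round 1 — Helix shuts down (initial).
  Axion: +80 → 80 ≥ 60
Round 2 — Axion shuts down.
  Kestrel: +55 → 55 < 100
No further shutdowns.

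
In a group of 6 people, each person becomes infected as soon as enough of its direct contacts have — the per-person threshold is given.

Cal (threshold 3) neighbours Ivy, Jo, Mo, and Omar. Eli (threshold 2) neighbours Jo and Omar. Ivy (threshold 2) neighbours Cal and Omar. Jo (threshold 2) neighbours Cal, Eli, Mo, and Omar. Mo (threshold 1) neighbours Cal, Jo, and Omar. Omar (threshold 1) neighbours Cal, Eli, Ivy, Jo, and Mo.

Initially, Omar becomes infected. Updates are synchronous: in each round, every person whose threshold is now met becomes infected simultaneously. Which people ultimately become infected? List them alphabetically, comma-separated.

Round 1 — Omar becomes infected (initial).
Round 2 — checking thresholds:
  Cal: 1 of 4 neighbours < 3, holds.
  Eli: 1 of 2 neighbours < 2, holds.
  Ivy: 1 of 2 neighbours < 2, holds.
  Jo: 1 of 4 neighbours < 2, holds.
  Mo: 1 of 3 neighbours ≥ 1, becomes infected.
Round 3 — checking thresholds:
  Cal: 2 of 4 neighbours < 3, holds.
  Eli: 1 of 2 neighbours < 2, holds.
  Ivy: 1 of 2 neighbours < 2, holds.
  Jo: 2 of 4 neighbours ≥ 2, becomes infected.
Round 4 — checking thresholds:
  Cal: 3 of 4 neighbours ≥ 3, becomes infected.
  Eli: 2 of 2 neighbours ≥ 2, becomes infected.
  Ivy: 1 of 2 neighbours < 2, holds.
Round 5 — checking thresholds:
  Ivy: 2 of 2 neighbours ≥ 2, becomes infected.
Round 6 — no new infections; cascade stops.

Cal, Eli, Ivy, Jo, Mo, Omar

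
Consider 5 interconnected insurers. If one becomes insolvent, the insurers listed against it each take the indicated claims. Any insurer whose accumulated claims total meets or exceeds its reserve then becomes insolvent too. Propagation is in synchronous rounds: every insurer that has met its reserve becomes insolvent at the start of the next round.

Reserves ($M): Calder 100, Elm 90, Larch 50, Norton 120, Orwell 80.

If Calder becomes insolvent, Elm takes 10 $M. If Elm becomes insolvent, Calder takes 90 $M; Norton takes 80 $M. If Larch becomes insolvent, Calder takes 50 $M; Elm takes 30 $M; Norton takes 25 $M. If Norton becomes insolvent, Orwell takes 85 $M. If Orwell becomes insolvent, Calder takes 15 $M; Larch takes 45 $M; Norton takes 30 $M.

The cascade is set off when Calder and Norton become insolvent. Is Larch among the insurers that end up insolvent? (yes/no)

no

Round 1 — Calder, Norton become insolvent (initial).
  Elm: +10 → 10 < 90
  Orwell: +85 → 85 ≥ 80
Round 2 — Orwell becomes insolvent.
  Larch: +45 → 45 < 50
No further insolvencies.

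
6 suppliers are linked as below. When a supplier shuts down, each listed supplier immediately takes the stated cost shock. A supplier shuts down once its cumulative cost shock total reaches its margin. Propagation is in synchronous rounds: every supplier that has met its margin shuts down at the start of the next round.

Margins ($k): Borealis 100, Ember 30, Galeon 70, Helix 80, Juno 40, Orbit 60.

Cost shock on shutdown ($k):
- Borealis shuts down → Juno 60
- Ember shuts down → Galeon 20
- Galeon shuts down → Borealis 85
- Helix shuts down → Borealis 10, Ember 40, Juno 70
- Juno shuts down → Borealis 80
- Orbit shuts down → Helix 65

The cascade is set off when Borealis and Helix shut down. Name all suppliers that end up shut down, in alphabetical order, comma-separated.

Round 1 — Borealis, Helix shut down (initial).
  Ember: +40 → 40 ≥ 30
  Juno: +60+70 → 130 ≥ 40
Round 2 — Ember, Juno shut down.
  Galeon: +20 → 20 < 70
No further shutdowns.

Borealis, Ember, Helix, Juno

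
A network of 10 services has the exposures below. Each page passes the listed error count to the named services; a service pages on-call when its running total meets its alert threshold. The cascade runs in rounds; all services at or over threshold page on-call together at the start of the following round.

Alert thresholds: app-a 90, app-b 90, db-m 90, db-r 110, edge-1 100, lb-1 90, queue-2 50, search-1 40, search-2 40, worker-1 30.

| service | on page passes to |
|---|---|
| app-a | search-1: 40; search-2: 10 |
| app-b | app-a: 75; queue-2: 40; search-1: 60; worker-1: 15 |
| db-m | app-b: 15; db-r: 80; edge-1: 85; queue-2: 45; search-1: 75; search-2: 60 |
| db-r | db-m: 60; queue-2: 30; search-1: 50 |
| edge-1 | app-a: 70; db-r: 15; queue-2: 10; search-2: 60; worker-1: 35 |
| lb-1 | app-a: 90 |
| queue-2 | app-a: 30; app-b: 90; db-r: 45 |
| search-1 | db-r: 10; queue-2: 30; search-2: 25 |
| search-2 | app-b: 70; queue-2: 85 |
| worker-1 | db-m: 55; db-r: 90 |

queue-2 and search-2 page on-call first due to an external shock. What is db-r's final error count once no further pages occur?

55

Round 1 — queue-2, search-2 page on-call (initial).
  app-a: +30 → 30 < 90
  app-b: +90+70 → 160 ≥ 90
  db-r: +45 → 45 < 110
Round 2 — app-b pages on-call.
  app-a: +75 → 105 ≥ 90
  search-1: +60 → 60 ≥ 40
  worker-1: +15 → 15 < 30
Round 3 — app-a, search-1 page on-call.
  db-r: +10 → 55 < 110
No further pages.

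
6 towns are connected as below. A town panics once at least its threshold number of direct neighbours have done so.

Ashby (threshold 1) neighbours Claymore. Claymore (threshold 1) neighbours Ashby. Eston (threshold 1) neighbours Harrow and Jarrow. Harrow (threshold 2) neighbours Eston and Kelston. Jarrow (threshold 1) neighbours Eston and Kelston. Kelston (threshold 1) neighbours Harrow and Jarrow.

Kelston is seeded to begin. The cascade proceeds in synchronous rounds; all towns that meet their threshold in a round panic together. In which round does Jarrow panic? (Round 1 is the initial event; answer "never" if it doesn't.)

Round 1 — Kelston panics (initial).
Round 2 — checking thresholds:
  Harrow: 1 of 2 neighbours < 2, below threshold.
  Jarrow: 1 of 2 neighbours ≥ 1, panics.
Round 3 — checking thresholds:
  Eston: 1 of 2 neighbours ≥ 1, panics.
  Harrow: 1 of 2 neighbours < 2, below threshold.
Round 4 — checking thresholds:
  Harrow: 2 of 2 neighbours ≥ 2, panics.
Round 5 — no new panics; cascade stops.

2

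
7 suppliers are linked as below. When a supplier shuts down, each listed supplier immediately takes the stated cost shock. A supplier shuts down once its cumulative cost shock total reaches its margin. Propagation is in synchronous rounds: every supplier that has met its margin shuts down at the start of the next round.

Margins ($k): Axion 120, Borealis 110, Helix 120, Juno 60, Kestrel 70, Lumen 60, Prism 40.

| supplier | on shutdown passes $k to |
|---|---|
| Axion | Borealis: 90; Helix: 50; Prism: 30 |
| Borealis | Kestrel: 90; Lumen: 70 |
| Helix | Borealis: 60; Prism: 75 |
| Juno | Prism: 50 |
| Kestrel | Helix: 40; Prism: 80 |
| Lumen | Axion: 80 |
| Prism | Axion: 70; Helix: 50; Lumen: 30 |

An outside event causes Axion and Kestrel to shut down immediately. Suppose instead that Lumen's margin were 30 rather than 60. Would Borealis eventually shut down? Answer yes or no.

yes

With Lumen's margin at 30:
Round 1 — Axion, Kestrel shut down (initial).
  Borealis: +90 → 90 < 110
  Helix: +50+40 → 90 < 120
  Prism: +30+80 → 110 ≥ 40
Round 2 — Prism shuts down.
  Helix: +50 → 140 ≥ 120
  Lumen: +30 → 30 ≥ 30
Round 3 — Helix, Lumen shut down.
  Borealis: +60 → 150 ≥ 110
Round 4 — Borealis shuts down.
No further shutdowns.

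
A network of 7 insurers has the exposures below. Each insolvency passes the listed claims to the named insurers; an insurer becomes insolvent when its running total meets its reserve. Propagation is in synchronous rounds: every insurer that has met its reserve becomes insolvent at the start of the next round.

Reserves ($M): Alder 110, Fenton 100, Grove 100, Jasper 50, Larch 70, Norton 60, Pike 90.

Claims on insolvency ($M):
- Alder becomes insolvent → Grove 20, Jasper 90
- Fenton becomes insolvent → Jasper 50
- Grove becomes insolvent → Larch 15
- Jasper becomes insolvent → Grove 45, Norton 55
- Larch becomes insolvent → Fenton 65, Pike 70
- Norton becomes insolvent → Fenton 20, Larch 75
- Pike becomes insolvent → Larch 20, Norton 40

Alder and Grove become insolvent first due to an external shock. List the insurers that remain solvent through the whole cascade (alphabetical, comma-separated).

Fenton, Larch, Norton, Pike

Round 1 — Alder, Grove become insolvent (initial).
  Jasper: +90 → 90 ≥ 50
  Larch: +15 → 15 < 70
Round 2 — Jasper becomes insolvent.
  Norton: +55 → 55 < 60
No further insolvencies.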